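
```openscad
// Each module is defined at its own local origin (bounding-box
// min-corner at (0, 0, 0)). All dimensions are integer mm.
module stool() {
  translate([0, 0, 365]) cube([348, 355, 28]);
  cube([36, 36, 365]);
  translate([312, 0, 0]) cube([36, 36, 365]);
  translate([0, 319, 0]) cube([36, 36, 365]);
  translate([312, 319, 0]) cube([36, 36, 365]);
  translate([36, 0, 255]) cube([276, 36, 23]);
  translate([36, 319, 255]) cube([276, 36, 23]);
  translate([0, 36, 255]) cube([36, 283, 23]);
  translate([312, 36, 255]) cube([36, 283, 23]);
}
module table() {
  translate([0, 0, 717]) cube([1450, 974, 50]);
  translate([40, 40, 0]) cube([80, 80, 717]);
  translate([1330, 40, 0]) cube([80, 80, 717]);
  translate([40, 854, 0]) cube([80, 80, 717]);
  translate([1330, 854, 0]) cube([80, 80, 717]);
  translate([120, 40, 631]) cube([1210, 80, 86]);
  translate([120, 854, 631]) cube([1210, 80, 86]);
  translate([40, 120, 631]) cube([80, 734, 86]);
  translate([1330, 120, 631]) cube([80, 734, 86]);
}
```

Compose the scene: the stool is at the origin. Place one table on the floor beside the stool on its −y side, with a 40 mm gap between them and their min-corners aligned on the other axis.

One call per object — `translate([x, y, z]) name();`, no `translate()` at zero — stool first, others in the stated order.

stool();
translate([0, -1014, 0]) table();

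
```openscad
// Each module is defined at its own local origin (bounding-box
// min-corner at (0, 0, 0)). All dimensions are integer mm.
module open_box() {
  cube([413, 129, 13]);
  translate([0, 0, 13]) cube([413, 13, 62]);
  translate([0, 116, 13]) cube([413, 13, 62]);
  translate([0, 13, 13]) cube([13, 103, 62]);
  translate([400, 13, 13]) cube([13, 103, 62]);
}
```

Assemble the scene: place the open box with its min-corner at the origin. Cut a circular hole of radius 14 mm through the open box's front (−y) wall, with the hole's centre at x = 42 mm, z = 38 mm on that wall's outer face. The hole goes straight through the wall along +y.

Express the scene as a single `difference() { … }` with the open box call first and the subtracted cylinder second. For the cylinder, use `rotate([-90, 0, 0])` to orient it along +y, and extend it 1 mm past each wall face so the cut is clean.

difference() {
  open_box();
  translate([42, -1, 38]) rotate([-90, 0, 0]) cylinder(h = 15, r = 14);
}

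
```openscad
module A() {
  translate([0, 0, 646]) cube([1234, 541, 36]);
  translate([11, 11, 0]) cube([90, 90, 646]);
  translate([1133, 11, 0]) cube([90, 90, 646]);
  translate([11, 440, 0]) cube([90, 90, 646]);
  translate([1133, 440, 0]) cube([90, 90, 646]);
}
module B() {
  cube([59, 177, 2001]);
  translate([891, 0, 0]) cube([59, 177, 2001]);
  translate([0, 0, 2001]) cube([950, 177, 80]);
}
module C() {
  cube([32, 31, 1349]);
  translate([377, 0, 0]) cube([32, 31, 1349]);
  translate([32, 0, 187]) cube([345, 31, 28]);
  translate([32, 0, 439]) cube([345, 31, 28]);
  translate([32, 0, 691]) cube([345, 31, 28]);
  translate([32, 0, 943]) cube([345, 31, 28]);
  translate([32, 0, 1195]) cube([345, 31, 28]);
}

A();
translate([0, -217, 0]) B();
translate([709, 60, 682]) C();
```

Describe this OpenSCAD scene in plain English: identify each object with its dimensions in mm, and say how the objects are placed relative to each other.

A is a rectangular dining table. The top is 1234×541×36 mm with its upper surface at z = 682 mm. It stands on four 90×90 mm square legs, each inset 11 mm from the nearest pair of top edges, running from the floor to the underside of the top.

B is a door frame. The clear opening is 832 mm wide and 2001 mm high. Two 59 mm wide jambs, 177 mm deep, stand either side of the opening from the floor to the top of the opening. A 80 mm thick head sits across the top of both jambs, spanning the full outside width of the frame.

C is a straight ladder. Two 32×31 mm vertical rails, 1349 mm tall, stand 409 mm apart (outside-to-outside) with their front faces coplanar on the −y side. 5 rungs, each 31 mm deep and 28 mm tall, span between the inner faces of the rails, front faces flush with the rails. The lowest rung's underside is at z = 187 mm and rungs are spaced 252 mm apart (underside to underside).

The door frame is on the floor beside the table on its −y side. The ladder is on top of the table.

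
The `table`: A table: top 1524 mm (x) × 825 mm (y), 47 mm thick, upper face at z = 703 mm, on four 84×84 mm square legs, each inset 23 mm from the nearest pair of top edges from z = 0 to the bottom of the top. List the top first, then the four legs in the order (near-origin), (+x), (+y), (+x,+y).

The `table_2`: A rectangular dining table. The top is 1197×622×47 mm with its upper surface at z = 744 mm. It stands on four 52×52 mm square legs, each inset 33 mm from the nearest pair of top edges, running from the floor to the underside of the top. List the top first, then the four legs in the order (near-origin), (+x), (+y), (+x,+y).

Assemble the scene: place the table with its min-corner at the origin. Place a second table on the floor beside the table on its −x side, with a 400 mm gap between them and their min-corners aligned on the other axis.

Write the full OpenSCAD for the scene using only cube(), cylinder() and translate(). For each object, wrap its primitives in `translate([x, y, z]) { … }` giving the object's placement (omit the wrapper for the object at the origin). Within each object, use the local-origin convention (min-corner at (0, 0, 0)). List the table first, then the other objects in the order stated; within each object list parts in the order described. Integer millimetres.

translate([0, 0, 656]) cube([1524, 825, 47]);
translate([23, 23, 0]) cube([84, 84, 656]);
translate([1417, 23, 0]) cube([84, 84, 656]);
translate([23, 718, 0]) cube([84, 84, 656]);
translate([1417, 718, 0]) cube([84, 84, 656]);
translate([-1597, 0, 0]) {
  translate([0, 0, 697]) cube([1197, 622, 47]);
  translate([33, 33, 0]) cube([52, 52, 697]);
  translate([1112, 33, 0]) cube([52, 52, 697]);
  translate([33, 537, 0]) cube([52, 52, 697]);
  translate([1112, 537, 0]) cube([52, 52, 697]);
}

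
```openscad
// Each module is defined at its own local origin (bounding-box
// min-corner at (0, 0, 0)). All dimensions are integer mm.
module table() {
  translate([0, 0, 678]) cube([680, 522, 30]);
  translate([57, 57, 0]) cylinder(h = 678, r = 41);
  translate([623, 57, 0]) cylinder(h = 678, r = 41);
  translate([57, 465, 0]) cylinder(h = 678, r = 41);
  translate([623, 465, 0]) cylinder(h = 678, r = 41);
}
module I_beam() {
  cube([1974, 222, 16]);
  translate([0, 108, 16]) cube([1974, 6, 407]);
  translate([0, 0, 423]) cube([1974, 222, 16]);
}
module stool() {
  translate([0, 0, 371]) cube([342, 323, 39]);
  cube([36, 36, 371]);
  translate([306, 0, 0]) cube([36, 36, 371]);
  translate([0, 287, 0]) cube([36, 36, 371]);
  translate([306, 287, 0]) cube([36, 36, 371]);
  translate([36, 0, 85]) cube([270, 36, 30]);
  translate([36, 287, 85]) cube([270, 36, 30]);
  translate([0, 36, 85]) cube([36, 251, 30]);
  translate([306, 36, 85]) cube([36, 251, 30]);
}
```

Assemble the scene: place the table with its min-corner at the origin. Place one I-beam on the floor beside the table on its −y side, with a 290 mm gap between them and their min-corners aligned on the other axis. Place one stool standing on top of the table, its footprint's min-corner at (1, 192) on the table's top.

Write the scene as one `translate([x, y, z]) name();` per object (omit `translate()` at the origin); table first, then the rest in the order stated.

table();
translate([0, -512, 0]) I_beam();
translate([1, 192, 708]) stool();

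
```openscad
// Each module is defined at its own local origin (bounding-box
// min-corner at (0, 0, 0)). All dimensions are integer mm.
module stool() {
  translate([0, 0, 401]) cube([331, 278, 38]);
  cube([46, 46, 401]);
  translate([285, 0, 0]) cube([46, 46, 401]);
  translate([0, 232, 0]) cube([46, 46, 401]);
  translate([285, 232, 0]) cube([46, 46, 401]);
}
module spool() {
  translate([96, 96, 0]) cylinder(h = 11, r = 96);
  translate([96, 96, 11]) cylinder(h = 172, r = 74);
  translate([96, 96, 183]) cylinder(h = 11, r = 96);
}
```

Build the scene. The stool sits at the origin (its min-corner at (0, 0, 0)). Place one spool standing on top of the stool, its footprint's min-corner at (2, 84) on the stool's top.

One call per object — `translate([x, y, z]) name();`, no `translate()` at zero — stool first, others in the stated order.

stool();
translate([2, 84, 439]) spool();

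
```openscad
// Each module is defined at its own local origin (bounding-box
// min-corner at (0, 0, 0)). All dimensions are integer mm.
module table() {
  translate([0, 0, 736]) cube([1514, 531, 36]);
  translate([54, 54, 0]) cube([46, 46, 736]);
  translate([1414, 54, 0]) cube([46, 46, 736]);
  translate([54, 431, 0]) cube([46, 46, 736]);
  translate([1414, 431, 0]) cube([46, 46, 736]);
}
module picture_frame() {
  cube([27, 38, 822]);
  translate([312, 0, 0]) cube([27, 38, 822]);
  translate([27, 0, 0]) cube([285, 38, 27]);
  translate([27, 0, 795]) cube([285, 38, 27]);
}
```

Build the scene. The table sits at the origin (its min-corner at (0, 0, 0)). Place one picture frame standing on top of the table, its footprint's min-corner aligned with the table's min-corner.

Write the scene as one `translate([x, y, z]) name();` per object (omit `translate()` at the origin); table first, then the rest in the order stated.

table();
translate([0, 0, 772]) picture_frame();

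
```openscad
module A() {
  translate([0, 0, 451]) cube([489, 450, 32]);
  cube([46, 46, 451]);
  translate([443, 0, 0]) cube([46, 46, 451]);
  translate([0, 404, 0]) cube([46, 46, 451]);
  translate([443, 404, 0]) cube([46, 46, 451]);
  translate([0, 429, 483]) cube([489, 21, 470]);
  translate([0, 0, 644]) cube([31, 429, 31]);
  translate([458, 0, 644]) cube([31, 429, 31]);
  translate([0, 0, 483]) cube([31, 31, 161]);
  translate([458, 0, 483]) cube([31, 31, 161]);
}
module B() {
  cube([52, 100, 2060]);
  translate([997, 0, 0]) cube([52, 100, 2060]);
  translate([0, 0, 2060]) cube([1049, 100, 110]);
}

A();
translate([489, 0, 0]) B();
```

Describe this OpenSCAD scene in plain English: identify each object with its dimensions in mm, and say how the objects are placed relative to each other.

A is a chair. The seat is a 489×450×32 mm slab with its top at z = 483 mm, on four 46×46 mm corner legs (flush with the seat edges, standing on z = 0). A flat backrest 21 mm thick, 470 mm tall, spans the full seat width and rises from the seat top along its +y edge, rear face flush with the rear of the seat. Two armrests of 31×31 mm section run along each side from the seat's front edge to the front of the backrest, top faces 192 mm above the seat top and outer faces flush with the seat's x-edges; a 31×31 mm post under the front of each armrest stands on the seat at the front corner.

B is a door frame. The clear opening is 945 mm wide and 2060 mm high. Two 52 mm wide jambs, 100 mm deep, stand either side of the opening from the floor to the top of the opening. A 110 mm thick head sits across the top of both jambs, spanning the full outside width of the frame.

The door frame is against the chair's +x side, with their −y faces flush.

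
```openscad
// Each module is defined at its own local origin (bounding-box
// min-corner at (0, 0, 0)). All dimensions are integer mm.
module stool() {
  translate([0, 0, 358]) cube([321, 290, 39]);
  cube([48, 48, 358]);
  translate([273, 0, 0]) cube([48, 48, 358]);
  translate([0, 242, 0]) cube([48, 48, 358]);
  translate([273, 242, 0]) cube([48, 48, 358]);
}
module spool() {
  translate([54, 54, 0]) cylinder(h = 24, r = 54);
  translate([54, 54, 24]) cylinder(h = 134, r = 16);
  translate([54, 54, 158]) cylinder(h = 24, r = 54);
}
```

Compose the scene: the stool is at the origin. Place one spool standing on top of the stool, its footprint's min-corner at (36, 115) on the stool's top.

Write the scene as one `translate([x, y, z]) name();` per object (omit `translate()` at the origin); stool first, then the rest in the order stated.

stool();
translate([36, 115, 397]) spool();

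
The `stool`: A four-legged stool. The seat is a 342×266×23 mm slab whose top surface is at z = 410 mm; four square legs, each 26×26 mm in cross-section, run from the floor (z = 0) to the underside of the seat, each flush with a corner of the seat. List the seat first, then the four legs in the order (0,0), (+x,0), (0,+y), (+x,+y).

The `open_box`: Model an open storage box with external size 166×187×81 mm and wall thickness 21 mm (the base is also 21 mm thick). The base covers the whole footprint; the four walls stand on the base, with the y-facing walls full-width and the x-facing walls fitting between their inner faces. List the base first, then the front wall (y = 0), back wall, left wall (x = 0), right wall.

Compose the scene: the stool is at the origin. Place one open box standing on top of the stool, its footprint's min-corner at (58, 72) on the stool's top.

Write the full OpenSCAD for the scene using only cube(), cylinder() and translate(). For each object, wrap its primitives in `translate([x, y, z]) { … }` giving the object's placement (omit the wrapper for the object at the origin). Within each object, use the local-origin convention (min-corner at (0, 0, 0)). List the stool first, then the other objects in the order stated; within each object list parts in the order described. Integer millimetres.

translate([0, 0, 387]) cube([342, 266, 23]);
cube([26, 26, 387]);
translate([316, 0, 0]) cube([26, 26, 387]);
translate([0, 240, 0]) cube([26, 26, 387]);
translate([316, 240, 0]) cube([26, 26, 387]);
translate([58, 72, 410]) {
  cube([166, 187, 21]);
  translate([0, 0, 21]) cube([166, 21, 60]);
  translate([0, 166, 21]) cube([166, 21, 60]);
  translate([0, 21, 21]) cube([21, 145, 60]);
  translate([145, 21, 21]) cube([21, 145, 60]);
}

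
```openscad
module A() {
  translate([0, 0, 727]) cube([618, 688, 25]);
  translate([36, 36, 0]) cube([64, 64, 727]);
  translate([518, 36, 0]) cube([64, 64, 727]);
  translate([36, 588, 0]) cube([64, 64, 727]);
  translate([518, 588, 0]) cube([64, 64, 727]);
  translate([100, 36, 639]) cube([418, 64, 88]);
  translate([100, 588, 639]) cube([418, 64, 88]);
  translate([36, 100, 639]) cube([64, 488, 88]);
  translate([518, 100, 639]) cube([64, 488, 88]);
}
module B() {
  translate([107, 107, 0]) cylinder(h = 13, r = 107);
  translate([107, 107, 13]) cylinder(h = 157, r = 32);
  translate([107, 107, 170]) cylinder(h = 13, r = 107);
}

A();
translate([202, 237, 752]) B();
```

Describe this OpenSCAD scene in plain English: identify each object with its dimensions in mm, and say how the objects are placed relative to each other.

A is a rectangular dining table. The top is 618×688×25 mm with its upper surface at z = 752 mm. It stands on four 64×64 mm square legs, each inset 36 mm from the nearest pair of top edges, running from the floor to the underside of the top. Four apron rails, 64 mm thick and 88 mm tall, run between adjacent legs with their top edges flush with the underside of the top and their outer faces flush with the legs' outer faces.

B is a spool: two coaxial disc flanges of radius 107 mm and thickness 13 mm, joined by a core cylinder of radius 32 mm and height 157 mm. The lower flange rests on z = 0 and the three cylinders share a vertical axis.

The spool is on top of the table, centred.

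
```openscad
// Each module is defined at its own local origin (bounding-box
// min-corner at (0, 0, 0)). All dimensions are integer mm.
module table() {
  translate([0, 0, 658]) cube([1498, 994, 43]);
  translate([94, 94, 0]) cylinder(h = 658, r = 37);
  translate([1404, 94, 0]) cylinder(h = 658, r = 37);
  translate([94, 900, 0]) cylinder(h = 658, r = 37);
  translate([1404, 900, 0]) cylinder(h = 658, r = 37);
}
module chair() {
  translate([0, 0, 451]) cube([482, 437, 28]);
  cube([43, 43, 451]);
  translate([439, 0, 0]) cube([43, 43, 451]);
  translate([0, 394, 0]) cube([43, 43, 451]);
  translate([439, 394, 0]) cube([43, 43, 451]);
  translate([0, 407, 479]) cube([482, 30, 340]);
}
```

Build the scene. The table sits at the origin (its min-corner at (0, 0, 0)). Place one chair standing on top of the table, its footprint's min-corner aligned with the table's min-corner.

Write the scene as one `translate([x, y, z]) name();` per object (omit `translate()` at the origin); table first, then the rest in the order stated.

table();
translate([0, 0, 701]) chair();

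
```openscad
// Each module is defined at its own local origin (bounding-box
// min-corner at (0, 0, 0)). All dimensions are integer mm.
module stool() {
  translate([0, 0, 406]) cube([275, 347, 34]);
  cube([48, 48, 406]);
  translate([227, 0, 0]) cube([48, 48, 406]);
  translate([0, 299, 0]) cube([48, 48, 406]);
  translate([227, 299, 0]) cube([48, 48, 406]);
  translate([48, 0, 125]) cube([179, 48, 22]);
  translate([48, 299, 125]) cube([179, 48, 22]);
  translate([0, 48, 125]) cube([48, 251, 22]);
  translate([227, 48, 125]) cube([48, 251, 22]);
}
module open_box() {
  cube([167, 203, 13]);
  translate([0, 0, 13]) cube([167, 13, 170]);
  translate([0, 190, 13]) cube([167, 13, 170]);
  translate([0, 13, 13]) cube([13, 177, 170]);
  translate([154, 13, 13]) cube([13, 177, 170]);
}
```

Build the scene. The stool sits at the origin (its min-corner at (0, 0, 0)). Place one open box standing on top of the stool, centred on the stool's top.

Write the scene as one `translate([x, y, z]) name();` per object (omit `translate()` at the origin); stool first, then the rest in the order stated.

stool();
translate([54, 72, 440]) open_box();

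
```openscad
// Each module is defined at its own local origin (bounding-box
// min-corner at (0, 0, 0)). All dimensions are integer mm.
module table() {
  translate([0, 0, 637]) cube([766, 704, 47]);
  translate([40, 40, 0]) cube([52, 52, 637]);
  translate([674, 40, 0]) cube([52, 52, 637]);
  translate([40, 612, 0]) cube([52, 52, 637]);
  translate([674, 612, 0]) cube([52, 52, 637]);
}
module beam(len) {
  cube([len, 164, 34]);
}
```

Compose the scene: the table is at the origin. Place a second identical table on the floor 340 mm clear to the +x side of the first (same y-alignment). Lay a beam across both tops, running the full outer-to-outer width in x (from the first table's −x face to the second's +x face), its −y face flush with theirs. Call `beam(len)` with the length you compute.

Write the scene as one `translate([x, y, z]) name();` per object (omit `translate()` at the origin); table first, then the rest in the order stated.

table();
translate([1106, 0, 0]) table();
translate([0, 0, 684]) beam(1872);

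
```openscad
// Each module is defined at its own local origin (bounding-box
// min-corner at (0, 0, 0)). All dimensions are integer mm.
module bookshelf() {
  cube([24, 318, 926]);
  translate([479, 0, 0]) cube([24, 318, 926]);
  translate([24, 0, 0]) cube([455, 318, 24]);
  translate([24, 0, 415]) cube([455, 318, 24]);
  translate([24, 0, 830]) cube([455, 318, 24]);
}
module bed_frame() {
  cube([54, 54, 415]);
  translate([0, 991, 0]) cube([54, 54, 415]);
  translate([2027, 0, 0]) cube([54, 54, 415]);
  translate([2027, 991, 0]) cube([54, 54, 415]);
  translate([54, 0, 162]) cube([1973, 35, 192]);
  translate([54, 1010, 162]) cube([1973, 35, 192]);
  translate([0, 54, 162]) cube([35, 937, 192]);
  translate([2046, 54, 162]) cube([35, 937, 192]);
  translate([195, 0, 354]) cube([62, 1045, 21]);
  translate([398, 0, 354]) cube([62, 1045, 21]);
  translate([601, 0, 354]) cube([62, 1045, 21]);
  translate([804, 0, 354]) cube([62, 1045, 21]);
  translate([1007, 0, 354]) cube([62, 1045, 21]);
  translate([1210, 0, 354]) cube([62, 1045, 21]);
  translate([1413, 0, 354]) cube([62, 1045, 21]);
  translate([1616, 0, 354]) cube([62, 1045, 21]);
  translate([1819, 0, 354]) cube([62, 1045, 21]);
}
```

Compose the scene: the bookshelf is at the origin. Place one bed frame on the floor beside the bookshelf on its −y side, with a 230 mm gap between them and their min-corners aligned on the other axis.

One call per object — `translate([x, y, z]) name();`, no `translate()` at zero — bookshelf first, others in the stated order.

bookshelf();
translate([0, -1275, 0]) bed_frame();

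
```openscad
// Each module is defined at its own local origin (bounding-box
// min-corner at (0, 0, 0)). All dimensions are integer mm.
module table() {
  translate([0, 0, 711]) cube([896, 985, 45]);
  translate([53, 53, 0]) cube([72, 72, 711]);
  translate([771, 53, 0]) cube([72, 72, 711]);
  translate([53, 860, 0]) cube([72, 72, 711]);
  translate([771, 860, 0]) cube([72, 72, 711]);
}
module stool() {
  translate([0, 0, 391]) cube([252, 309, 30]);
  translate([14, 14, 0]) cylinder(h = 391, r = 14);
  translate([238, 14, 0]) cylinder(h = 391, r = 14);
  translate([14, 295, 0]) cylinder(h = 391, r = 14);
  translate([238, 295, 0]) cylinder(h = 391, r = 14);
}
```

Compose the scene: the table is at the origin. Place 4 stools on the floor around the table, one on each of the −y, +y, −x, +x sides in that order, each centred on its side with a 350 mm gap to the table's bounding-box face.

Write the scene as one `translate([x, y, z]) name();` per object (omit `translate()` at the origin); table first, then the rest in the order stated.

table();
translate([322, -659, 0]) stool();
translate([322, 1335, 0]) stool();
translate([-602, 338, 0]) stool();
translate([1246, 338, 0]) stool();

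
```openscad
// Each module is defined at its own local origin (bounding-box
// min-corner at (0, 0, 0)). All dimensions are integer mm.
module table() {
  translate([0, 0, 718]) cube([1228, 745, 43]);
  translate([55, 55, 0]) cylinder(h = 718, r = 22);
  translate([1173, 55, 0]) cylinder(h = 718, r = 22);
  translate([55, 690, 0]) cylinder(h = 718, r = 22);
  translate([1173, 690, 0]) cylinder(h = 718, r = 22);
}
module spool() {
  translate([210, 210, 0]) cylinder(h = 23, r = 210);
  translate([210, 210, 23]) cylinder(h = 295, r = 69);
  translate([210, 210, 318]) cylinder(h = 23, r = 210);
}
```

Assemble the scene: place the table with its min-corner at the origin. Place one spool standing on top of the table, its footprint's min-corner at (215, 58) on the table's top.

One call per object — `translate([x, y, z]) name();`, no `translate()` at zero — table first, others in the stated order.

table();
translate([215, 58, 761]) spool();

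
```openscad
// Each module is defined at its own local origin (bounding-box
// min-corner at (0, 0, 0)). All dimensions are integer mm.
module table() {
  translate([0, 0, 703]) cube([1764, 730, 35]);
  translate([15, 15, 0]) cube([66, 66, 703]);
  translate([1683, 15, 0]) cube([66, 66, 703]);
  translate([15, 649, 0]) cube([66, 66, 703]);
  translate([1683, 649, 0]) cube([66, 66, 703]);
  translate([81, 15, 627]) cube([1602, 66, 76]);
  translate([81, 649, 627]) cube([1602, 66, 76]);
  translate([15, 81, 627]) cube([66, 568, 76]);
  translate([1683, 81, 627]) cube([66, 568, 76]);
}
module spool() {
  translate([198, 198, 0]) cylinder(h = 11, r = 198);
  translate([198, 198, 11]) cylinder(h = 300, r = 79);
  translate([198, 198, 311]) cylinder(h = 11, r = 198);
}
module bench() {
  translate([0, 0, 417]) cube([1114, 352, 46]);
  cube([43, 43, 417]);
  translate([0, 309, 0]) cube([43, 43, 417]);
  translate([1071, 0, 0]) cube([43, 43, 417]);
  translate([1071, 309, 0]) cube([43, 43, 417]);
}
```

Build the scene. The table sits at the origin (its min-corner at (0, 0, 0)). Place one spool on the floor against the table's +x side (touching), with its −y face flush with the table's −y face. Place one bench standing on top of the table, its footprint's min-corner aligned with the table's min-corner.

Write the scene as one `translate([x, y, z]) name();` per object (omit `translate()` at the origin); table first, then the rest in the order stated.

table();
translate([1764, 0, 0]) spool();
translate([0, 0, 738]) bench();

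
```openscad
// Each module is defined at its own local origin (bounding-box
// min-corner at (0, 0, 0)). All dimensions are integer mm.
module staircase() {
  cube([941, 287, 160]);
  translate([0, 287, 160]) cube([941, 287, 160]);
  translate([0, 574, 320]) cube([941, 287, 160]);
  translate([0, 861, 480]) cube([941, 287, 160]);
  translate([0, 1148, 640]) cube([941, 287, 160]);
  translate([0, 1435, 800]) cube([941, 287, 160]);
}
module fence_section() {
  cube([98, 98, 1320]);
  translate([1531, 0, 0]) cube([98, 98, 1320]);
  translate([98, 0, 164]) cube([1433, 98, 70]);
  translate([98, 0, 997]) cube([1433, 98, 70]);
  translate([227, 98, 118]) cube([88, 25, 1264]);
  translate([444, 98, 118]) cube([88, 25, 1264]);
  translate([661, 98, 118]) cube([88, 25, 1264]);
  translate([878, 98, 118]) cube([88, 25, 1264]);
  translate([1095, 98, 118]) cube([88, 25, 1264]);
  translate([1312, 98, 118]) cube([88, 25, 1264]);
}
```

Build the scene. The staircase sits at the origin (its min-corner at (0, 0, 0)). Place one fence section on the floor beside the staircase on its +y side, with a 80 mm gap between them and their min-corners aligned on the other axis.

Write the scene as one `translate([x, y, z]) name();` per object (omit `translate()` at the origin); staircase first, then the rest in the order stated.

staircase();
translate([0, 1802, 0]) fence_section();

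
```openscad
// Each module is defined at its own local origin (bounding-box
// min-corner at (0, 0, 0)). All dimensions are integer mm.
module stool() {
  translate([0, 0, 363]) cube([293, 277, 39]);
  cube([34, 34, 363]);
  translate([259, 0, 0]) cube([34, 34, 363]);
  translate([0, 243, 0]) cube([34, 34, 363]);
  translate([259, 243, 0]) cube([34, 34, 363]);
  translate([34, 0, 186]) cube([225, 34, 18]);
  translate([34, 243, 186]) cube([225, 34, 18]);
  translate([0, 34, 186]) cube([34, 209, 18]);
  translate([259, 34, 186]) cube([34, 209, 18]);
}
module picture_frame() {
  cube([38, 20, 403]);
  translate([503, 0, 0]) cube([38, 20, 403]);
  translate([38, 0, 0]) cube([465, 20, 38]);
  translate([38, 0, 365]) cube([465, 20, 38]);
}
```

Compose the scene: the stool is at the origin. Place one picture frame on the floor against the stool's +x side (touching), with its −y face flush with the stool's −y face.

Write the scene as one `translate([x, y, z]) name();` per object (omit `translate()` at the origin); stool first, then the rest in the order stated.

stool();
translate([293, 0, 0]) picture_frame();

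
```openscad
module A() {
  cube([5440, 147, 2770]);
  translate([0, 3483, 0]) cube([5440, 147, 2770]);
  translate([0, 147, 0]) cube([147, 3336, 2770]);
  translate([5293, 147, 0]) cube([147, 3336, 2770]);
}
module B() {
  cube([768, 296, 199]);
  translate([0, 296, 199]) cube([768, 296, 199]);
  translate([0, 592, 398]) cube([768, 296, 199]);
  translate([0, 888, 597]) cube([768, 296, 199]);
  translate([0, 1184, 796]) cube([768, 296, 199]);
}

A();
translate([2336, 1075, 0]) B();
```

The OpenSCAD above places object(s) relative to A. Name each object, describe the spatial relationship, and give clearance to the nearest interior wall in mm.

A is a house frame. B is a staircase. The staircase sits inside the house frame, centred. The clearance to the nearest interior wall is 928 mm.

Clearances: x = 2189, y = 928; minimum 928 mm.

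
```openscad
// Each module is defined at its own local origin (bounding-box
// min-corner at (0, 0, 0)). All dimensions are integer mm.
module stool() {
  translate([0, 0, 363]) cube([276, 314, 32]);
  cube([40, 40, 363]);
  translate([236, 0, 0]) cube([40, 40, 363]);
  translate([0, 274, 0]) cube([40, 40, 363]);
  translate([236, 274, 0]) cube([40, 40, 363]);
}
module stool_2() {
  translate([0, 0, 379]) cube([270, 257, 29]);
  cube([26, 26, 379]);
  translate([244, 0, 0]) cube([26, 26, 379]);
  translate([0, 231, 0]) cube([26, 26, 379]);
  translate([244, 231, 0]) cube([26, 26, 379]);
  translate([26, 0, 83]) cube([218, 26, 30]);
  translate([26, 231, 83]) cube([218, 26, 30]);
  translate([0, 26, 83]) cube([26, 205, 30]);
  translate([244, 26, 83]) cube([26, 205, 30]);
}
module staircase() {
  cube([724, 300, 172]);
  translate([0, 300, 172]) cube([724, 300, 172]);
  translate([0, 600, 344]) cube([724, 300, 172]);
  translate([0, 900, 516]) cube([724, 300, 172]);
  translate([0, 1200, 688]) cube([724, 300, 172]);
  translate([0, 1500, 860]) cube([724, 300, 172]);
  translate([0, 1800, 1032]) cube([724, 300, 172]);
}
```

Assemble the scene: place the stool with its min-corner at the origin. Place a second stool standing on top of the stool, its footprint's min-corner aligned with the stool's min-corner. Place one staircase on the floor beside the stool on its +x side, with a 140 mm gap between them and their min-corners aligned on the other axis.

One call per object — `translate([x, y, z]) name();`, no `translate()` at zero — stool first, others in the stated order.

stool();
translate([0, 0, 395]) stool_2();
translate([416, 0, 0]) staircase();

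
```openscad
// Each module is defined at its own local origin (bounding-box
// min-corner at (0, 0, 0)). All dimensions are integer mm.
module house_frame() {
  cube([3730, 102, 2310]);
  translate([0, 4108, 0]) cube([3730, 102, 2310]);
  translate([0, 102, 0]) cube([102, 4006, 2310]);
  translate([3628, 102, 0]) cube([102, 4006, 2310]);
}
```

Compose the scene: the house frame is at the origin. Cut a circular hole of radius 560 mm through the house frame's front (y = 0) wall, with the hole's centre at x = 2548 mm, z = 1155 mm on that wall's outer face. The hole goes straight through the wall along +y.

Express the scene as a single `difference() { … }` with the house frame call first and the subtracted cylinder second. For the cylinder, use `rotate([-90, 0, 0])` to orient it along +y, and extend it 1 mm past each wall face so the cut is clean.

difference() {
  house_frame();
  translate([2548, -1, 1155]) rotate([-90, 0, 0]) cylinder(h = 104, r = 560);
}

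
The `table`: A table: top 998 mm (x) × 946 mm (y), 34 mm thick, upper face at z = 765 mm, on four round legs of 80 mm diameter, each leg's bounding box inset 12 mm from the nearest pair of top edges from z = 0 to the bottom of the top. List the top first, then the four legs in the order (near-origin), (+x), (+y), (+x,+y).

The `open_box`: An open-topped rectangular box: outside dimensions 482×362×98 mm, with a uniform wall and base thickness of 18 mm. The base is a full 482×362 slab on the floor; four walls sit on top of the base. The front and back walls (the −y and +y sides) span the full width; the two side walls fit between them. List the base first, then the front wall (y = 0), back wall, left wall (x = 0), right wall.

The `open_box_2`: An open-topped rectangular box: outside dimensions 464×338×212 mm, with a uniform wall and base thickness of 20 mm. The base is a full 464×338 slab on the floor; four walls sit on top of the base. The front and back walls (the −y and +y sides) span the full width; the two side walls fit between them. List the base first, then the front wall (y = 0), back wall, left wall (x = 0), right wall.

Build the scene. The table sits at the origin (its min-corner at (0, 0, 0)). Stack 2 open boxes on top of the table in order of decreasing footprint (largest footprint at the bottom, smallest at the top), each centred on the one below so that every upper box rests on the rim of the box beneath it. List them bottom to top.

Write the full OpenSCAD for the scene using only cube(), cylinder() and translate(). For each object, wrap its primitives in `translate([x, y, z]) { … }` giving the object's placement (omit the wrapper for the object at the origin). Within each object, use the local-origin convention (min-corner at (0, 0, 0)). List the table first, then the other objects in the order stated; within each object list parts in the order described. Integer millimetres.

translate([0, 0, 731]) cube([998, 946, 34]);
translate([52, 52, 0]) cylinder(h = 731, r = 40);
translate([946, 52, 0]) cylinder(h = 731, r = 40);
translate([52, 894, 0]) cylinder(h = 731, r = 40);
translate([946, 894, 0]) cylinder(h = 731, r = 40);
translate([258, 292, 765]) {
  cube([482, 362, 18]);
  translate([0, 0, 18]) cube([482, 18, 80]);
  translate([0, 344, 18]) cube([482, 18, 80]);
  translate([0, 18, 18]) cube([18, 326, 80]);
  translate([464, 18, 18]) cube([18, 326, 80]);
}
translate([267, 304, 863]) {
  cube([464, 338, 20]);
  translate([0, 0, 20]) cube([464, 20, 192]);
  translate([0, 318, 20]) cube([464, 20, 192]);
  translate([0, 20, 20]) cube([20, 298, 192]);
  translate([444, 20, 20]) cube([20, 298, 192]);
}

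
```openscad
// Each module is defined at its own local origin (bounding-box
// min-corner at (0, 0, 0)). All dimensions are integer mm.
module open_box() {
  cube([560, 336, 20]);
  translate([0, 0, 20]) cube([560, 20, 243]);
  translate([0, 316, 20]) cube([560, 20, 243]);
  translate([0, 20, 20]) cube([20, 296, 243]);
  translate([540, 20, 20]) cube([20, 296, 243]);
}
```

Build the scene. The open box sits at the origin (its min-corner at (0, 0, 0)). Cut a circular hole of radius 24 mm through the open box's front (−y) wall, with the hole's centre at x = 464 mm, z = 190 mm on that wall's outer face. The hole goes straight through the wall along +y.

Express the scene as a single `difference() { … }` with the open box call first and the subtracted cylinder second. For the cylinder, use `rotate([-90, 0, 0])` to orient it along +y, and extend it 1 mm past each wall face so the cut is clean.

difference() {
  open_box();
  translate([464, -1, 190]) rotate([-90, 0, 0]) cylinder(h = 22, r = 24);
}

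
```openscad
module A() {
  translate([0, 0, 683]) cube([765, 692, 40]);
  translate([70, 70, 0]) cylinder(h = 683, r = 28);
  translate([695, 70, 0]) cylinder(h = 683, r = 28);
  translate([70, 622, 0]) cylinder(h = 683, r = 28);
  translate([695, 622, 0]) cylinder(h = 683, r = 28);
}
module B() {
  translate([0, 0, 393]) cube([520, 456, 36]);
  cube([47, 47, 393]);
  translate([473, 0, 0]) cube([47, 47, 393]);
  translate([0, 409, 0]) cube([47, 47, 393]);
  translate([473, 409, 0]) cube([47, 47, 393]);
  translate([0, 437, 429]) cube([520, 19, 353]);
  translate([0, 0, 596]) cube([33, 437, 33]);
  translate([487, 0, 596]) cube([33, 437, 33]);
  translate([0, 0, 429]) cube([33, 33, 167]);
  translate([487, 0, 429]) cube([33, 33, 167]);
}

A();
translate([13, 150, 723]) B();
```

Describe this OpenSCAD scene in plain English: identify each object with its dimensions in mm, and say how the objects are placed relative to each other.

A is a rectangular dining table. The top is 765×692×40 mm with its upper surface at z = 723 mm. It stands on four round legs of 56 mm diameter, each leg's bounding box inset 42 mm from the nearest pair of top edges, running from the floor to the underside of the top.

B is a chair. The seat is a 520×456×36 mm slab with its top at z = 429 mm, on four 47×47 mm corner legs (flush with the seat edges, standing on z = 0). A flat backrest 19 mm thick, 353 mm tall, spans the full seat width and rises from the seat top along its +y edge, rear face flush with the rear of the seat. Two armrests of 33×33 mm section run along each side from the seat's front edge to the front of the backrest, top faces 200 mm above the seat top and outer faces flush with the seat's x-edges; a 33×33 mm post under the front of each armrest stands on the seat at the front corner.

The chair is on top of the table.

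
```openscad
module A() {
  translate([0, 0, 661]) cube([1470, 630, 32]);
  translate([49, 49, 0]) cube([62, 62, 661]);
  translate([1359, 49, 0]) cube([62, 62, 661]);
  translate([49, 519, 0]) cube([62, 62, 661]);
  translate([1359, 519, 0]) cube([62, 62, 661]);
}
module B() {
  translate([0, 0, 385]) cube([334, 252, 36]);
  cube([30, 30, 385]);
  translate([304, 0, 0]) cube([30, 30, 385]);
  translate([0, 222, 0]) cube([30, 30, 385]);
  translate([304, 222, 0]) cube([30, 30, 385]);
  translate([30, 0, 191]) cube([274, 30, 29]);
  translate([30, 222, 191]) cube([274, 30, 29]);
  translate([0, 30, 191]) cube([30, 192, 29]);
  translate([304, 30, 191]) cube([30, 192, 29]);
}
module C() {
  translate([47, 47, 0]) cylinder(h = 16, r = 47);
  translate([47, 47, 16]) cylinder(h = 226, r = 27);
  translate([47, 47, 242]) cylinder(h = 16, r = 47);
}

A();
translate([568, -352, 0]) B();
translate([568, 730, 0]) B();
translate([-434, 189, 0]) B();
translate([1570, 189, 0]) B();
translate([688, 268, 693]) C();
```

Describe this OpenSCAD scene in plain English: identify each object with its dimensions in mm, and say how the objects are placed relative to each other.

A is a table with a 1470×630 mm rectangular top, 32 mm thick, top surface at z = 693 mm, supported by four 62×62 mm square legs, each inset 49 mm from the nearest pair of top edges, running from the floor.

B is a four-legged stool. The seat is 334×252 mm, 36 mm thick, top at z = 421 mm. It stands on four square legs, each 30×30 mm in cross-section, from z = 0 to the seat underside, each flush with a corner of the seat. Four stretchers, 30 mm wide and 29 mm tall, connect adjacent legs with their undersides at z = 191 mm, each running between the inner faces of the legs it joins and aligned with the legs' outer faces on the other axis.

C is a spool: two coaxial disc flanges of radius 47 mm and thickness 16 mm, joined by a core cylinder of radius 27 mm and height 226 mm. The lower flange rests on z = 0 and the three cylinders share a vertical axis.

Four stools sit around the table at the −y, +y, −x, +x sides. The spool is on top of the table, centred.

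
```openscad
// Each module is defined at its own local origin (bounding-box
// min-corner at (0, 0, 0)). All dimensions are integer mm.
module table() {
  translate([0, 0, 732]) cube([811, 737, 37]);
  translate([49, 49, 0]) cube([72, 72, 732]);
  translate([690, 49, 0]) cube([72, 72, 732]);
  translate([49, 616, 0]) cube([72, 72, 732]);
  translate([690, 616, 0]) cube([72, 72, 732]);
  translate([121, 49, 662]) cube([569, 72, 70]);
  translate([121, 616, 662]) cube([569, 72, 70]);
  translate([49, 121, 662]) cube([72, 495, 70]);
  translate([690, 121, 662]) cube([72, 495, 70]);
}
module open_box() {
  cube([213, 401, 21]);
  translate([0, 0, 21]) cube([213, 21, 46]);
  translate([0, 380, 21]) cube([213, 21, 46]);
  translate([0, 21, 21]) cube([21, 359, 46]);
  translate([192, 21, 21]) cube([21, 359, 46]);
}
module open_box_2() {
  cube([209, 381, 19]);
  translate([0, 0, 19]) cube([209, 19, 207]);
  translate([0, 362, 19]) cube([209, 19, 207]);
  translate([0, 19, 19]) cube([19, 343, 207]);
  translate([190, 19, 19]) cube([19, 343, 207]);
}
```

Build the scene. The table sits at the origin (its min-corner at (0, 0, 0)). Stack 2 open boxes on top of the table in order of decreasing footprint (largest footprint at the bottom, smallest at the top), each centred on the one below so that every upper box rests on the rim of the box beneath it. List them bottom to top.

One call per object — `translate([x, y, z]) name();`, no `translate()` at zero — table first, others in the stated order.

table();
translate([299, 168, 769]) open_box();
translate([301, 178, 836]) open_box_2();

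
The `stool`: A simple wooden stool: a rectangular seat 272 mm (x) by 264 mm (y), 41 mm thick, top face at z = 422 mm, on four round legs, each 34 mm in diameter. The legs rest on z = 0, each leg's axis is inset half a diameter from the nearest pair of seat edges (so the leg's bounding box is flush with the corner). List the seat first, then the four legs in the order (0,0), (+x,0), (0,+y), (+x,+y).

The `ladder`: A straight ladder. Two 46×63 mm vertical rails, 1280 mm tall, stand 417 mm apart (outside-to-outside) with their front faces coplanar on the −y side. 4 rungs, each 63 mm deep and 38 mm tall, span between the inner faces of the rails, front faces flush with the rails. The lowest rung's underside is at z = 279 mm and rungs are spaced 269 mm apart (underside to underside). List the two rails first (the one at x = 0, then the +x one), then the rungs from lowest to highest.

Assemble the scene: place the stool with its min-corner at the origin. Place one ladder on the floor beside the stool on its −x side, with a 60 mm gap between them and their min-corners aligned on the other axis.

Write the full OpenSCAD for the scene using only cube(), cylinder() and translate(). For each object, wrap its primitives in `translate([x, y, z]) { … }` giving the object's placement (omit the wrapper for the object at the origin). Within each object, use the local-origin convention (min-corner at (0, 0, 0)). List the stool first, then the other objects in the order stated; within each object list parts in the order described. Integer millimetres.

translate([0, 0, 381]) cube([272, 264, 41]);
translate([17, 17, 0]) cylinder(h = 381, r = 17);
translate([255, 17, 0]) cylinder(h = 381, r = 17);
translate([17, 247, 0]) cylinder(h = 381, r = 17);
translate([255, 247, 0]) cylinder(h = 381, r = 17);
translate([-477, 0, 0]) {
  cube([46, 63, 1280]);
  translate([371, 0, 0]) cube([46, 63, 1280]);
  translate([46, 0, 279]) cube([325, 63, 38]);
  translate([46, 0, 548]) cube([325, 63, 38]);
  translate([46, 0, 817]) cube([325, 63, 38]);
  translate([46, 0, 1086]) cube([325, 63, 38]);
}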